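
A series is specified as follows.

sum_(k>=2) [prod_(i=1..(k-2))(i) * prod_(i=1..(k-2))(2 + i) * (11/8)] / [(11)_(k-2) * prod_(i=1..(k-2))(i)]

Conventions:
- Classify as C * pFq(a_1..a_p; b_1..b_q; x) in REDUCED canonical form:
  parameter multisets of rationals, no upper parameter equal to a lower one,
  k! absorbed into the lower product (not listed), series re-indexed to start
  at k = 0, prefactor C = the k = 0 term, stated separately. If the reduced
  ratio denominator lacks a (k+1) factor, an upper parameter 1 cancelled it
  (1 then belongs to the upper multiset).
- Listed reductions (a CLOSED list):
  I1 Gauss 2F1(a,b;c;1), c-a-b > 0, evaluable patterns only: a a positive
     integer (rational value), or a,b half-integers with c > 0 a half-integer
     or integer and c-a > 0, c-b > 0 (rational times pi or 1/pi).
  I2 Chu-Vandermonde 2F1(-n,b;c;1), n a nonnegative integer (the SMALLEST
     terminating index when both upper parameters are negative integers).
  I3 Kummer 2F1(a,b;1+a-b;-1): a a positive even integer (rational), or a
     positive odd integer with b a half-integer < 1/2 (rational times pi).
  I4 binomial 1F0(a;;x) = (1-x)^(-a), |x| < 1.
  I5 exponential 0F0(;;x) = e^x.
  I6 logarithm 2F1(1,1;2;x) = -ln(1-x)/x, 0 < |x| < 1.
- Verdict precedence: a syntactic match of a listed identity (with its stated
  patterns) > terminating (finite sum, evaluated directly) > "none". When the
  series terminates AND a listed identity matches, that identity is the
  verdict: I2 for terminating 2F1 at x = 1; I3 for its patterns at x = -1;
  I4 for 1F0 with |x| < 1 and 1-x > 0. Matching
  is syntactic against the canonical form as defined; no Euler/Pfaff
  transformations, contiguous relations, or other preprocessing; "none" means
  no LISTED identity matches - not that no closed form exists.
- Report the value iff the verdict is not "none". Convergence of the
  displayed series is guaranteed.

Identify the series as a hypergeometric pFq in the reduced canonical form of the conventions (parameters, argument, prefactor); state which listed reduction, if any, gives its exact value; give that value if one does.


Prefactor 11/8, argument 1: 2F1 with upper {1, 3} over lower {11}. Verdict: Gauss's theorem (I1) matches (x = 1: the Gamma ratio telescopes since c-a-b = 7 > 0 and a = 1 in Z>0). Exact value: 55/28.

Key step: t_0 being 11/8, the running product (C = 11/8, x = 1) telescopes to a rising factorial.
Term ratio: r(k) = 1 * (k+1) (k+3) / [(k+11) (k+1)] - rational; roots negated = parameters, x = 1, C = 11/8.


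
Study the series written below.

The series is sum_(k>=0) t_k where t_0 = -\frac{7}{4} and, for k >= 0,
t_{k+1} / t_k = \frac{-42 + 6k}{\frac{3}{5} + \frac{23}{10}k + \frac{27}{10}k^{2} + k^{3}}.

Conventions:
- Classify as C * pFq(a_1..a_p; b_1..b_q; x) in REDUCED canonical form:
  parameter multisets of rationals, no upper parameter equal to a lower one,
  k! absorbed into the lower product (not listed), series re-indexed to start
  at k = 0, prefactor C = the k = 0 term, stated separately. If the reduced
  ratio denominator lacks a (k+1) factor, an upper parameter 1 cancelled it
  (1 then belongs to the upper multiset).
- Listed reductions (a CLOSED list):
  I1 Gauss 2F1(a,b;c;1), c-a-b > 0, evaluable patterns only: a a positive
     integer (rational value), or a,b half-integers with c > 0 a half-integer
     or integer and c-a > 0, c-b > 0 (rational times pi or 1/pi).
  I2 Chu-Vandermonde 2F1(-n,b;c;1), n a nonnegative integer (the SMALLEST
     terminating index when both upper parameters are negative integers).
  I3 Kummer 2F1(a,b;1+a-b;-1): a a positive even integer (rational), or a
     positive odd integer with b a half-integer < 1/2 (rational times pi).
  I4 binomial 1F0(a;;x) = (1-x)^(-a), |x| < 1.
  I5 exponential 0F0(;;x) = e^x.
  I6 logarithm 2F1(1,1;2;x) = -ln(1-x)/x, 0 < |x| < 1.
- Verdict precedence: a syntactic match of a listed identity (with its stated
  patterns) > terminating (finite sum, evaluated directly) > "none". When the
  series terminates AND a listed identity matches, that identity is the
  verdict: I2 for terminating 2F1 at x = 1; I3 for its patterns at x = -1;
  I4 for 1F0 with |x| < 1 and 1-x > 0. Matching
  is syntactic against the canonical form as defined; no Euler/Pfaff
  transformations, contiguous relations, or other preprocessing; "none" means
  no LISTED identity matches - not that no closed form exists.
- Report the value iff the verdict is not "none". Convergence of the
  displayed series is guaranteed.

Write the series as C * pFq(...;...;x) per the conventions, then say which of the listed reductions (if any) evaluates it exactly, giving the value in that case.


Key observation: with t_0 = -\frac{7}{4}, the expanded ratio factors over Q; prefactor -7/4, roots give parameters.
Step ratio: r(k) = 6 * (k-7) / [(k+\frac{1}{2}) (k+\frac{6}{5}) (k+1)] - poly over poly, x = 6 from leading terms; C = -\frac{7}{4} at k = 0.

Canonical form: C = -\frac{7}{4} times 1F2 with upper {-7}, lower {\frac{1}{2}, \frac{6}{5}}, x = 6. Verdict: terminating at k = 7: the factor (-7)_k kills every later term; summing the 8 survivors is exact. Its exact value is -\frac{65422811}{17749732}.


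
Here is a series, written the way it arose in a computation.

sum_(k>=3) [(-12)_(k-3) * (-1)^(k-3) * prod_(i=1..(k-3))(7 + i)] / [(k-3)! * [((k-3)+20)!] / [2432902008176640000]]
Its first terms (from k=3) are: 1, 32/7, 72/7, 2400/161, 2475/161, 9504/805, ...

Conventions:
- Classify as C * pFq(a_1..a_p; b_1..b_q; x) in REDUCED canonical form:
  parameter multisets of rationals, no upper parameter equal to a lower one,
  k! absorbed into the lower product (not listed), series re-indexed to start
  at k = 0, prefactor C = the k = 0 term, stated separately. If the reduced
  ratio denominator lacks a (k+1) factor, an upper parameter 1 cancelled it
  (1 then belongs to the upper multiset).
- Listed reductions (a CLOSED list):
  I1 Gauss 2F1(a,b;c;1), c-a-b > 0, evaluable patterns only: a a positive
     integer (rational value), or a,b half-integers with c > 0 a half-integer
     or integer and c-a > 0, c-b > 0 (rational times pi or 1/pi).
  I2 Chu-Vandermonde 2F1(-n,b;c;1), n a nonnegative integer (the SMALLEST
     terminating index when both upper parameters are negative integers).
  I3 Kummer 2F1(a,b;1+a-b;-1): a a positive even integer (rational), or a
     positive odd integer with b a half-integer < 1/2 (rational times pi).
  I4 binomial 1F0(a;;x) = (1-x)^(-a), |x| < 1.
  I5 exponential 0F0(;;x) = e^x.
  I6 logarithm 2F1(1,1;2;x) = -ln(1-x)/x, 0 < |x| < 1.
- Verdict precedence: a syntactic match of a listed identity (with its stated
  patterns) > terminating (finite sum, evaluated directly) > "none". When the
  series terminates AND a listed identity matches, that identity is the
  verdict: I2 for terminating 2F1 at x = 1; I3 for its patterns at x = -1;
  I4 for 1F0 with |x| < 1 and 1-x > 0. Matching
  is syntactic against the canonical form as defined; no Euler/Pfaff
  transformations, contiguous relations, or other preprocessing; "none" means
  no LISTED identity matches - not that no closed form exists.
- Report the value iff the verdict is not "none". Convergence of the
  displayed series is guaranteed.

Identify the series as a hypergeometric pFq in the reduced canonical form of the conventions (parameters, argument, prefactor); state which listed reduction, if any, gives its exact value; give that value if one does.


This is 1 * 2F1(-12, 8; 21; -1) in reduced canonical form. Verdict: this is Kummer's theorem (I3) (x = -1; c = 21 equals 1+a-b for upper {-12, 8}: listed pattern). Value: 969/14.

First insight: with t_0 = 1, the running product (C = 1, x = -1) telescopes to a rising factorial.
Term ratio: r(k) = (-1) * (k-12) (k+8) / [(k+21) (k+1)] ; factor over Q: parameters, x = (-1), and C = 1.


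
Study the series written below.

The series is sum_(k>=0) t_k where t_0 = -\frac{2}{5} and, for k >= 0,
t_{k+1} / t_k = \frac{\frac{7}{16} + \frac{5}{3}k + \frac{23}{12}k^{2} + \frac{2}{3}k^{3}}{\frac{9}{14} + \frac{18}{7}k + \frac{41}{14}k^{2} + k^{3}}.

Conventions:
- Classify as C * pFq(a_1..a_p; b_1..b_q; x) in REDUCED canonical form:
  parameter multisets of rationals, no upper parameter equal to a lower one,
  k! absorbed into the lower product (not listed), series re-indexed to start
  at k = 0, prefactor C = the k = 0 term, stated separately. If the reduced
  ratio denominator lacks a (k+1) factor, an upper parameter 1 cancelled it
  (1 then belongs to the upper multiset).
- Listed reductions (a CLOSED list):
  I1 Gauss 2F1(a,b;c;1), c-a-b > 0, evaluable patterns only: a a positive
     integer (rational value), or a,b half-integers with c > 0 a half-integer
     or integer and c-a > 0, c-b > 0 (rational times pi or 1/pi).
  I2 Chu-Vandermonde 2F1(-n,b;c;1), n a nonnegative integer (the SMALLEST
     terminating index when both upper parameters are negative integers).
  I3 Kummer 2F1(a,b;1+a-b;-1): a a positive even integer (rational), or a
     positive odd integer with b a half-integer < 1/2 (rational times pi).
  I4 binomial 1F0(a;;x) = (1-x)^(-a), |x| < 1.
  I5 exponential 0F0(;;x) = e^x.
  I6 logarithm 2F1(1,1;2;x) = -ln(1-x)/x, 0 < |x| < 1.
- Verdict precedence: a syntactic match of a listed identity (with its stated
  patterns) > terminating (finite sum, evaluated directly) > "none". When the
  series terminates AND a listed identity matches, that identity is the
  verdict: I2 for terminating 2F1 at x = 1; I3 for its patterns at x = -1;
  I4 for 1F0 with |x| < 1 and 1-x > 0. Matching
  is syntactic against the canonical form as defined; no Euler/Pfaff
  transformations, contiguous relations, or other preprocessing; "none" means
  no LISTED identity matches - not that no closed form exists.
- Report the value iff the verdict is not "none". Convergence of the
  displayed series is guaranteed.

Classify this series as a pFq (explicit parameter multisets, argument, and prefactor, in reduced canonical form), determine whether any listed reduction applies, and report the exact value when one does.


Structural cue: t_0 = -\frac{2}{5} here, and the expanded ratio factors over Q; C = -2/5, roots give parameters.
Step ratio: r(k) = \frac{2}{3} * (k+\frac{1}{2}) (k+\frac{7}{8}) / [(k+\frac{3}{7}) (k+1)] - rational; roots negated = parameters, x = \frac{2}{3}, C = -\frac{2}{5}.

x = \frac{2}{3} here; the reduced form reads 2F1, upper {\frac{1}{2}, \frac{7}{8}}, lower {\frac{3}{7}}, C = -\frac{2}{5}. Verdict: none here - no I1-I6 shape fits x = \frac{2}{3} with lower {\frac{3}{7}}.


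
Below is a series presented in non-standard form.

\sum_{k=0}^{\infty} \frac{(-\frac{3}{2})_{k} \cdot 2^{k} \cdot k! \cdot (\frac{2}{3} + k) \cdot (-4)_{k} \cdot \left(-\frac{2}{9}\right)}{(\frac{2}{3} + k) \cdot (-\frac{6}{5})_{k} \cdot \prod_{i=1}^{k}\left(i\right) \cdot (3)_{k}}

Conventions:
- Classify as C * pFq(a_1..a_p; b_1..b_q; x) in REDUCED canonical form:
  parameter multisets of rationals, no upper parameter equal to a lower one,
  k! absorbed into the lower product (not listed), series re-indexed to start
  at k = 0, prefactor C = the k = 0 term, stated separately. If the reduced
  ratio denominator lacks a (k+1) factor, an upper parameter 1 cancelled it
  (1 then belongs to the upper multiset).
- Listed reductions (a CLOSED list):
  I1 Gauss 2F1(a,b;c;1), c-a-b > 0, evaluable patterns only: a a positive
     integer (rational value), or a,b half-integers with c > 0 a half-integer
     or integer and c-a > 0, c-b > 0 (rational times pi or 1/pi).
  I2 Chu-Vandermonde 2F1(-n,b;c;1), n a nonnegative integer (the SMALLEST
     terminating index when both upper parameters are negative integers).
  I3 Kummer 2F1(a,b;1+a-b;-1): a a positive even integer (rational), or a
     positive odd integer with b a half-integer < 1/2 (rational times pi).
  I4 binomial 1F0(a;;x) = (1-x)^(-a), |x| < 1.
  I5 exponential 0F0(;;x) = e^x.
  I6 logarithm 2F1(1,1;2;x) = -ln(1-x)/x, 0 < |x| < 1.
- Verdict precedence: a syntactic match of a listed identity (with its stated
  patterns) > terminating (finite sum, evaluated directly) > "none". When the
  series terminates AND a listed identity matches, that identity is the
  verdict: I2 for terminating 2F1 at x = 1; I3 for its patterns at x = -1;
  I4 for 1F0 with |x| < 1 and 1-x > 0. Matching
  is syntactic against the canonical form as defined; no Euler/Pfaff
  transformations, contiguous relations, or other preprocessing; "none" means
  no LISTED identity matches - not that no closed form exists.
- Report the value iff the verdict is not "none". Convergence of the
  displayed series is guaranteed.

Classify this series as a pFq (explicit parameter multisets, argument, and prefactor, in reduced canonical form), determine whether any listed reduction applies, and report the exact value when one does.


This is -\frac{2}{9} * 3F2(-4, -\frac{3}{2}, 1; -\frac{6}{5}, 3; 2) in reduced canonical form. Verdict: terminating. With -4 upstairs the series is a 5-term polynomial sum; evaluated term by term. Value: -\frac{407}{324}.

Key step: with t_0 = -\frac{2}{9}, striking the common factor k + 2/3 reduces the term (prefactor -2/9).
Term ratio: r(k) = 2 * (k-4) (k-\frac{3}{2}) (k+1) / [(k-\frac{6}{5}) (k+3) (k+1)] - poly over poly, x = 2 from leading terms; C = -\frac{2}{9} at k = 0.


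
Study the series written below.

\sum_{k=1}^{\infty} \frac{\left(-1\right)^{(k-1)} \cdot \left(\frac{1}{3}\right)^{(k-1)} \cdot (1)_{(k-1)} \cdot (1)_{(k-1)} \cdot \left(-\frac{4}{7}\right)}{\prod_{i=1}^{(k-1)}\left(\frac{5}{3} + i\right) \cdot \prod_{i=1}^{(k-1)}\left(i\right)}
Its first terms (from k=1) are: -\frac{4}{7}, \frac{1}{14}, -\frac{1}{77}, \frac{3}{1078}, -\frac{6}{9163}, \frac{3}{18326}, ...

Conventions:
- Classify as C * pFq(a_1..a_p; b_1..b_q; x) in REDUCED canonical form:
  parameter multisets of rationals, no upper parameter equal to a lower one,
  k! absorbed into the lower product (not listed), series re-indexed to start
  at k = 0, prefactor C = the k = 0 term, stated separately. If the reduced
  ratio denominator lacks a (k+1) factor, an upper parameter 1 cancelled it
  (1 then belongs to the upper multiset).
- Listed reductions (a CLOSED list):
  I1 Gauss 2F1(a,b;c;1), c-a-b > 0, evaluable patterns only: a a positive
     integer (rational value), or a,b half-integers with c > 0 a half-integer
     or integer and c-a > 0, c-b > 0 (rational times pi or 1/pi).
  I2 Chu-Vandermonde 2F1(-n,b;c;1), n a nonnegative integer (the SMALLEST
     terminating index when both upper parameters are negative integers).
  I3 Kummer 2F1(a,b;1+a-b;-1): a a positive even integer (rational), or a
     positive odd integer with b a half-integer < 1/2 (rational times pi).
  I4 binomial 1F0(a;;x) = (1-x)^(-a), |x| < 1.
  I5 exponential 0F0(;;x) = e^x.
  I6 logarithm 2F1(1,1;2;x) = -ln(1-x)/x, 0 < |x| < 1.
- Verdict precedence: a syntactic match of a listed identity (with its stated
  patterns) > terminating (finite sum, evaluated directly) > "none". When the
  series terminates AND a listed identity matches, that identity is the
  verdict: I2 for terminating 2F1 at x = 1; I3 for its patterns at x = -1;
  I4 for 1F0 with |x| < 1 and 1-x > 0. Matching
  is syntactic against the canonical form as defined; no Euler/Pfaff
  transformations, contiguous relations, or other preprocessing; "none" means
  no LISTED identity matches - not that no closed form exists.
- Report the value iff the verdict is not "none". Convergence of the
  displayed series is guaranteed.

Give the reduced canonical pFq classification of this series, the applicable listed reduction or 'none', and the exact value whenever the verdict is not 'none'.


This is -\frac{4}{7} * 2F1(1, 1; \frac{8}{3}; -\frac{1}{3}) in reduced canonical form. Verdict: none. A 2F1 with upper {1, 1} fits none of I1-I6 at x = -\frac{1}{3}; the sum runs forever.

First insight: from the first term -\frac{4}{7}: the product of the first k integers (C = -4/7, x = -1/3) is k!.
Consecutive-term ratio: r(k) = -\frac{1}{3} * (k+1) (k+1) / [(k+\frac{8}{3}) (k+1)] - rational in k. x = -\frac{1}{3}; t_0 = -\frac{4}{7}; negate the roots.


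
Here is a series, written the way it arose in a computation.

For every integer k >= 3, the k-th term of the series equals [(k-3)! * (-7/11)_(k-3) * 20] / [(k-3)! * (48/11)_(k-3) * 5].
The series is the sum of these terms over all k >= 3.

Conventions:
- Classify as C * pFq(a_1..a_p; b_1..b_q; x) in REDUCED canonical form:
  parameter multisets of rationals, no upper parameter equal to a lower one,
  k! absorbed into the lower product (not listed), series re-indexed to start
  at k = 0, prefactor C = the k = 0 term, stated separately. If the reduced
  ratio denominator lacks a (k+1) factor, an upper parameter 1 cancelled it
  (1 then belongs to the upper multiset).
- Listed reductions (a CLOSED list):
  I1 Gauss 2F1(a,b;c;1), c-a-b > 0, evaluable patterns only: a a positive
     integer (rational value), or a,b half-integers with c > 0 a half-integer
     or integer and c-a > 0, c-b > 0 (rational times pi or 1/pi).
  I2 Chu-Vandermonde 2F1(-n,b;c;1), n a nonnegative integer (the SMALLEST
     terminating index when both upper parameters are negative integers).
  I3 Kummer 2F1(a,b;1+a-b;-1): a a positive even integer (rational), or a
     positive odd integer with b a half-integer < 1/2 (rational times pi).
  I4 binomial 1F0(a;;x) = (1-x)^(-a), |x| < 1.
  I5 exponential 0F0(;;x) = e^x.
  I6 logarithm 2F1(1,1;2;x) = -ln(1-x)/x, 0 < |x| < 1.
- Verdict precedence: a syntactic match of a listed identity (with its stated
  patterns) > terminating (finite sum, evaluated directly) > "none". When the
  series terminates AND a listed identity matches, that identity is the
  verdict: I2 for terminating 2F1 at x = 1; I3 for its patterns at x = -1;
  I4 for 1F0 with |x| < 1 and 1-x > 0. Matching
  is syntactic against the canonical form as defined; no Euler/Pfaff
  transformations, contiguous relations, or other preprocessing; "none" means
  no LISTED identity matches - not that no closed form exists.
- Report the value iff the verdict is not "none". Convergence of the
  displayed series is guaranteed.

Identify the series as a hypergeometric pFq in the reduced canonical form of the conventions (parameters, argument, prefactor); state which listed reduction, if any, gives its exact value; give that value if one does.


Canonical form: C = 4 times 2F1 with upper {-7/11, 1}, lower {48/11}, x = 1. Verdict at x = 1: Gauss's theorem (I1) matches (x = 1: the Gamma ratio telescopes since c-a-b = 4 > 0 and a = 1 in Z>0). Its exact value is 37/11.

First insight: with t_0 = 4, the factorial ratio (C = 4) (k+a-1)!/(a-1)! is a rising factorial (a)_k.
Term ratio: r(k) = 1 * (k-7/11) (k+1) / [(k+48/11) (k+1)] ; factor over Q: parameters, x = 1, and C = 4.


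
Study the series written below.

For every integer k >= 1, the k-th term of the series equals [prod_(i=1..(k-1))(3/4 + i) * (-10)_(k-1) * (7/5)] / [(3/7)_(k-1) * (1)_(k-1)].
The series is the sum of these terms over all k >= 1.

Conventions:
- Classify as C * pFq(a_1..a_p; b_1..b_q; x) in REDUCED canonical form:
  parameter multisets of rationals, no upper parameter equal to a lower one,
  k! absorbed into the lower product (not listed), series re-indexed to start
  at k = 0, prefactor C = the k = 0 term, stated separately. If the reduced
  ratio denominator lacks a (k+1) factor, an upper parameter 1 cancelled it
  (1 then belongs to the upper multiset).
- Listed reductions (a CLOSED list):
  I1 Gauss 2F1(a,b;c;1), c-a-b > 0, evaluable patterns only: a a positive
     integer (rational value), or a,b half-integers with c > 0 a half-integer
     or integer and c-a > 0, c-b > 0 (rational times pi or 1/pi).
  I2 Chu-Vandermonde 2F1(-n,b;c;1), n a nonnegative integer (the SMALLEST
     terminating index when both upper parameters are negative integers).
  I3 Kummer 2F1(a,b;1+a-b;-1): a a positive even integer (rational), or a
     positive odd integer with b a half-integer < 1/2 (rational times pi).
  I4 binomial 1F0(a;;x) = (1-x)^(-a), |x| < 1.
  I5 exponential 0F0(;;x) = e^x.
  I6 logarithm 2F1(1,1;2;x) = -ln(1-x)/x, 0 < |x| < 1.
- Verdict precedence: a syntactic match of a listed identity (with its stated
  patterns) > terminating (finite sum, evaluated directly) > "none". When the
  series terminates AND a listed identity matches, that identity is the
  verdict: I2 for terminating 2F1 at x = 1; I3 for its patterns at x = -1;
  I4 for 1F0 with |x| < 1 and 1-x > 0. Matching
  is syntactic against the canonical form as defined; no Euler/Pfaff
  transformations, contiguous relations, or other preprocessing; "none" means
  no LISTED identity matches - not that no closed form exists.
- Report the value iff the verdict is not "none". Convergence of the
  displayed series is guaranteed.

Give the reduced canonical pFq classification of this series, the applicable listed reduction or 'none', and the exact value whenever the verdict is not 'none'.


First insight: x = 1 and (1)_k (prefactor 7/5) is k! itself.
Adjacent-term ratio: r(k) = 1 * (k-10) (k+7/4) / [(k+3/7) (k+1)] ; factor over Q: parameters, x = 1, and C = 7/5.

With C = 7/5: the canonical form is 2F1(-10, 7/4; 3/7; 1). Verdict: the Chu-Vandermonde identity I2 fires (terminating 2F1 at x = 1 with n = 10, b = 7/4, c = 3/7). Its exact value is 374326408631/19147769511936.


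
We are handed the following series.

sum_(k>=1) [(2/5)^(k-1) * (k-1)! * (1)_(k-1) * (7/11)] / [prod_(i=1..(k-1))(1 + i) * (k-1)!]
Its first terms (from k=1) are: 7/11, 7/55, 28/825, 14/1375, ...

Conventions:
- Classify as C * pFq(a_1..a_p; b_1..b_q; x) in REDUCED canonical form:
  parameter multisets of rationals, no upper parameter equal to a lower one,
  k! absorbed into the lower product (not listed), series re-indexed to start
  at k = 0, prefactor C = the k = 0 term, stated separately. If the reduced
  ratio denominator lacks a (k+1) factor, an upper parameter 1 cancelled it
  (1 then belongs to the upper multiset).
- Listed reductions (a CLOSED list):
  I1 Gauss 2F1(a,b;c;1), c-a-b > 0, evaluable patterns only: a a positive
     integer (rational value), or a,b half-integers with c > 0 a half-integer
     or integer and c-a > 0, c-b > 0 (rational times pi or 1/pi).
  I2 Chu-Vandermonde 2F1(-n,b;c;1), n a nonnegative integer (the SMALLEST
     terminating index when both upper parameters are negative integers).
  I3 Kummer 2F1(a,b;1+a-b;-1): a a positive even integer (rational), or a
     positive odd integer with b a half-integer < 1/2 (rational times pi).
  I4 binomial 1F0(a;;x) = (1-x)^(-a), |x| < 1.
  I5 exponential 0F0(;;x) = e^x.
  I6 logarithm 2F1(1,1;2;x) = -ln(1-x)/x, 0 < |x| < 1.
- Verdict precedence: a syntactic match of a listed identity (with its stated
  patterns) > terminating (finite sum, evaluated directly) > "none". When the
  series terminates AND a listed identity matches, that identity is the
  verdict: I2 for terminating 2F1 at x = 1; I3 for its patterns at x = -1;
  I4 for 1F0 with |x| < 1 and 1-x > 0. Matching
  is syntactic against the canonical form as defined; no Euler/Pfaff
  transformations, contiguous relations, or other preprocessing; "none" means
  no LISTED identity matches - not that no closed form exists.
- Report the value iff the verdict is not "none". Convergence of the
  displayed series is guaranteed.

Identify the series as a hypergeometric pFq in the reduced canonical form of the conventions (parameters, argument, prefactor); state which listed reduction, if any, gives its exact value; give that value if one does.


The series (x = 2/5) is 2F1: upper {1, 1}, lower {2}, prefactor 7/11. Verdict at x = 2/5: the logarithmic series (I6) matches (the logarithm: parameters (1,1;2), x = 2/5). Exact value: (-35/22) * ln(3/5).

Structural cue: from the first term 7/11: the factorial ratio (C = 7/11, x = 2/5) (k+a-1)!/(a-1)! is a rising factorial (a)_k.
Ratio: r(k) = (2/5) * (k+1) (k+1) / [(k+2) (k+1)] - rational; roots negated = parameters, x = (2/5), C = 7/11.


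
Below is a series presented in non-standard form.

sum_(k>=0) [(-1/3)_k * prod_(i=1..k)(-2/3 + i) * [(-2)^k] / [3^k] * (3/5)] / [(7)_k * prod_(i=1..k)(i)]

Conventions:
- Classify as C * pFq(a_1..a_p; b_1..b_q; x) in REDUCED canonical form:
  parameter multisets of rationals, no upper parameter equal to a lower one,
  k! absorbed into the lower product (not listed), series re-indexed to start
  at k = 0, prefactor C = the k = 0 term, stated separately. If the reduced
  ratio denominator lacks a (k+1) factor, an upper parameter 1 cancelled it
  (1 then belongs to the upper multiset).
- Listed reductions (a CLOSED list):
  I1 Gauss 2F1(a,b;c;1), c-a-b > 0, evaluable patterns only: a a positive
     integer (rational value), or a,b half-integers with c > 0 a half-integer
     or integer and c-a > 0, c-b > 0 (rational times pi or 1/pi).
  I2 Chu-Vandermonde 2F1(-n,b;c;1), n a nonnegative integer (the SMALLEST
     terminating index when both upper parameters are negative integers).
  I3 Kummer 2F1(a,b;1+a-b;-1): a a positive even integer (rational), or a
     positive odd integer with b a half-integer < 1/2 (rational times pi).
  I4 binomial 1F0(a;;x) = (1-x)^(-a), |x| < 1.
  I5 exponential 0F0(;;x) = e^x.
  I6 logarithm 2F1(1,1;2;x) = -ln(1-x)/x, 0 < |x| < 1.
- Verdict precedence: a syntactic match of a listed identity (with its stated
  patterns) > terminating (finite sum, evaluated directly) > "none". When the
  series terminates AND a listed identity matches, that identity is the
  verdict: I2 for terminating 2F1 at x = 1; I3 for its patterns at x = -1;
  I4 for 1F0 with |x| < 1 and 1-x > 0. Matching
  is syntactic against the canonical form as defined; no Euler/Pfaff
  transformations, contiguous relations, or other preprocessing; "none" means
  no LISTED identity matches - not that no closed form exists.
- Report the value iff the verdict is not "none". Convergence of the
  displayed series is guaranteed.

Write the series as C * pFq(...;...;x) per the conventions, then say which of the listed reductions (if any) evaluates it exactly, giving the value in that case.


With C = 3/5: the canonical form is 2F1(-1/3, 1/3; 7; -2/3). Verdict: none. No listed pattern accepts 2F1(-1/3, 1/3; 7; -2/3).

Structural cue: from the first term 3/5: the product of the first k integers (C = 3/5) is k!.
Step ratio: r(k) = (-2/3) * (k-1/3) (k+1/3) / [(k+7) (k+1)] - rational in k. x = (-2/3); t_0 = 3/5; negate the roots.


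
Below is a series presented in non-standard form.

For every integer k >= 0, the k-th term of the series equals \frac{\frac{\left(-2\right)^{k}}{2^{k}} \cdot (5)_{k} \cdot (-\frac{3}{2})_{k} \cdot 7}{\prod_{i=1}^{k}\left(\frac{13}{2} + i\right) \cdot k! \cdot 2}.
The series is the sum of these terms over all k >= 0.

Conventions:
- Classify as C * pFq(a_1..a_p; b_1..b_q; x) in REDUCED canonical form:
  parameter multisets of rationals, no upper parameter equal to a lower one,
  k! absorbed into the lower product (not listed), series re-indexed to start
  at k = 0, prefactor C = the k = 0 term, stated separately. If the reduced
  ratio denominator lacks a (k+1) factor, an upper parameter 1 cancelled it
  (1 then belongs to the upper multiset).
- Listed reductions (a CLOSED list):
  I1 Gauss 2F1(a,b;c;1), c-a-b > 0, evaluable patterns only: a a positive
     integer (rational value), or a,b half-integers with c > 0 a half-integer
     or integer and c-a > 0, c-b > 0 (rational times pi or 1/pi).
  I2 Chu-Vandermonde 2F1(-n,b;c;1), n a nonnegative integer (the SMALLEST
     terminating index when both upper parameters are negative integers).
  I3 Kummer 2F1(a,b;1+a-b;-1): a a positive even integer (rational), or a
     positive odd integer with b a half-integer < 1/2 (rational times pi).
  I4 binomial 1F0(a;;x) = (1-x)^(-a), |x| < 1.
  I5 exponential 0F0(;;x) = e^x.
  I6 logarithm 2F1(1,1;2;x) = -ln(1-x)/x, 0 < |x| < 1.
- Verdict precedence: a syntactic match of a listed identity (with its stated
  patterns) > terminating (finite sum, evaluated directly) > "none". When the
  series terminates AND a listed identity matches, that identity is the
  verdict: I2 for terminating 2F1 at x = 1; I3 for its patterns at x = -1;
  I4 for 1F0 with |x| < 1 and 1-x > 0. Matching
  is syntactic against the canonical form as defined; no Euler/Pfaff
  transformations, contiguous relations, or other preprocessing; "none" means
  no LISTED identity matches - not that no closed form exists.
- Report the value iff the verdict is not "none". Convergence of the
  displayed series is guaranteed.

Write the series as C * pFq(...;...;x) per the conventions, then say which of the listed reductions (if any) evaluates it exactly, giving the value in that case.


Prefactor \frac{7}{2}, argument -1: 2F1 with upper {-\frac{3}{2}, 5} over lower {\frac{15}{2}}. Verdict (x = -1): the Kummer evaluation I3 applies (x = -1; c = \frac{15}{2} equals 1+a-b for upper {-\frac{3}{2}, 5}: listed pattern). Exact value: \frac{315315}{131072} \cdot \pi.

Key step: t_0 being \frac{7}{2}, the two k-th powers (prefactor 7/2) combine into one argument.
Ratio: r(k) = -1 * (k-\frac{3}{2}) (k+5) / [(k+\frac{15}{2}) (k+1)] - rational in k, leading ratio -1; with t_0 = \frac{7}{2}, classification follows.


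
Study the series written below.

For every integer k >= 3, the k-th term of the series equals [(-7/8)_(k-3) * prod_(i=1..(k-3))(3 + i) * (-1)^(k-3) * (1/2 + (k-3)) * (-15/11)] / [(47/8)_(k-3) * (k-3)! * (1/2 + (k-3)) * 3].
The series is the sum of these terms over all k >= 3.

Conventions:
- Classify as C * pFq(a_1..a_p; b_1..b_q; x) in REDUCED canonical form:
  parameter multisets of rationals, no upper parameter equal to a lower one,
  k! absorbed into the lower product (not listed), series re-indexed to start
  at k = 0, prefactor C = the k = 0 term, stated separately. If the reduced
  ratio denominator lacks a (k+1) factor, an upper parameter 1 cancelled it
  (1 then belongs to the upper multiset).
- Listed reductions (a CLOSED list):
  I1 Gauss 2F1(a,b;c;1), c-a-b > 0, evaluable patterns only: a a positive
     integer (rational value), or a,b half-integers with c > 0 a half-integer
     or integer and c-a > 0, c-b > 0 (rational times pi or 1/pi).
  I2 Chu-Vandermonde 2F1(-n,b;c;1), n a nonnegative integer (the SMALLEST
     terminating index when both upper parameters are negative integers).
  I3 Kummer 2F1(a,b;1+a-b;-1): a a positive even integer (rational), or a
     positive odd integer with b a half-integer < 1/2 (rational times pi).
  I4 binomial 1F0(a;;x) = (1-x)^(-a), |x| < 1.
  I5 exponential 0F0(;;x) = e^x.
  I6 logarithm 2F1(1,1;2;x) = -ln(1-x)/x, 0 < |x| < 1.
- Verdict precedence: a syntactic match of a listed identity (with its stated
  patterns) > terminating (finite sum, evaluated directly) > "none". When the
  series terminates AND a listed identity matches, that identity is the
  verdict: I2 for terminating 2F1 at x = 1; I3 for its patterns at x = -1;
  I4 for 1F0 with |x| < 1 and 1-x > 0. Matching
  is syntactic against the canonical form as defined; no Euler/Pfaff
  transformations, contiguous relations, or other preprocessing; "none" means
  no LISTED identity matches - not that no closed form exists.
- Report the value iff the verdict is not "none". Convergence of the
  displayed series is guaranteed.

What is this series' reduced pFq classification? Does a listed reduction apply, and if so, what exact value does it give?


This is -5/11 * 2F1(-7/8, 4; 47/8; -1) in reduced canonical form. Verdict at x = -1: Kummer's theorem (I3) matches (x = -1; c = 47/8 equals 1+a-b for upper {-7/8, 4}: listed pattern). Its exact value is -2015/2816.

Structural cue: x = (-1) and the running product (C = -5/11) telescopes to a rising factorial.
Consecutive-term ratio: r(k) = (-1) * (k-7/8) (k+4) / [(k+47/8) (k+1)] ; factor over Q: parameters, x = (-1), and C = -5/11.


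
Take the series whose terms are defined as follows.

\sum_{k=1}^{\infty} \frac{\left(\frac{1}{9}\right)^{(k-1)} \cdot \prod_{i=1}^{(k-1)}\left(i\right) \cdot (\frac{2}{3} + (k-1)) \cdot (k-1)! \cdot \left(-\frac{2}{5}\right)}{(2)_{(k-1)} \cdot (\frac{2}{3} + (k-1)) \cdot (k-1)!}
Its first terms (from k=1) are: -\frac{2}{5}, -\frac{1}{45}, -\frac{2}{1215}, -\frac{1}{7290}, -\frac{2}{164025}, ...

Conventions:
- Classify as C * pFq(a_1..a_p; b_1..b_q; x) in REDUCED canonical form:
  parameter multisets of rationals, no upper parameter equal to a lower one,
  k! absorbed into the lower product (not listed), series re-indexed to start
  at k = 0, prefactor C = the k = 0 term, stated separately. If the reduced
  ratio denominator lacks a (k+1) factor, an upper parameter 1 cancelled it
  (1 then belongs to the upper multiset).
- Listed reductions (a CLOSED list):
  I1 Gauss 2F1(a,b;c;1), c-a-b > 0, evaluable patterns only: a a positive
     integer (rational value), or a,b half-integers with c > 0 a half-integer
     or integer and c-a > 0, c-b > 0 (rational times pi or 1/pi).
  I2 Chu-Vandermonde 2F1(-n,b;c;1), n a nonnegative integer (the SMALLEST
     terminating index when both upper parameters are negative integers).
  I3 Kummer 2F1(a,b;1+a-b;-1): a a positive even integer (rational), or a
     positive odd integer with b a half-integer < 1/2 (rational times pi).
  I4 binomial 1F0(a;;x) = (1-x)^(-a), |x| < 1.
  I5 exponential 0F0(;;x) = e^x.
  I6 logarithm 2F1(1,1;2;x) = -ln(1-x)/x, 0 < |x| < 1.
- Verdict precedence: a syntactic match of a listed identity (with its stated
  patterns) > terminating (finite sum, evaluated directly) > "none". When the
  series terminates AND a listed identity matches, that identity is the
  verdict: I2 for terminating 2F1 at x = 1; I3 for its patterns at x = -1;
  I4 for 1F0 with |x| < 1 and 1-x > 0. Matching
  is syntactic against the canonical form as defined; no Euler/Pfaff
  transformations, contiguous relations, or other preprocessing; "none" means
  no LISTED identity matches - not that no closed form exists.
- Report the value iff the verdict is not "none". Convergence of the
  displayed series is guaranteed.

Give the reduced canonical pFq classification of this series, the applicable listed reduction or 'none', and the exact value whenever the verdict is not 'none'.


Classification (C = -\frac{2}{5}): 2F1 with upper {1, 1}, lower {2}, argument x = \frac{1}{9}. Verdict: the logarithmic series (I6) matches (the logarithm: parameters (1,1;2), x = \frac{1}{9}). Hence: \frac{18}{5} \cdot \ln\left(\frac{8}{9}\right).

First insight: x = \frac{1}{9} and the factorial ratio (C = -2/5) (k+a-1)!/(a-1)! is a rising factorial (a)_k.
Ratio: r(k) = \frac{1}{9} * (k+1) (k+1) / [(k+2) (k+1)] - rational; roots negated = parameters, x = \frac{1}{9}, C = -\frac{2}{5}.


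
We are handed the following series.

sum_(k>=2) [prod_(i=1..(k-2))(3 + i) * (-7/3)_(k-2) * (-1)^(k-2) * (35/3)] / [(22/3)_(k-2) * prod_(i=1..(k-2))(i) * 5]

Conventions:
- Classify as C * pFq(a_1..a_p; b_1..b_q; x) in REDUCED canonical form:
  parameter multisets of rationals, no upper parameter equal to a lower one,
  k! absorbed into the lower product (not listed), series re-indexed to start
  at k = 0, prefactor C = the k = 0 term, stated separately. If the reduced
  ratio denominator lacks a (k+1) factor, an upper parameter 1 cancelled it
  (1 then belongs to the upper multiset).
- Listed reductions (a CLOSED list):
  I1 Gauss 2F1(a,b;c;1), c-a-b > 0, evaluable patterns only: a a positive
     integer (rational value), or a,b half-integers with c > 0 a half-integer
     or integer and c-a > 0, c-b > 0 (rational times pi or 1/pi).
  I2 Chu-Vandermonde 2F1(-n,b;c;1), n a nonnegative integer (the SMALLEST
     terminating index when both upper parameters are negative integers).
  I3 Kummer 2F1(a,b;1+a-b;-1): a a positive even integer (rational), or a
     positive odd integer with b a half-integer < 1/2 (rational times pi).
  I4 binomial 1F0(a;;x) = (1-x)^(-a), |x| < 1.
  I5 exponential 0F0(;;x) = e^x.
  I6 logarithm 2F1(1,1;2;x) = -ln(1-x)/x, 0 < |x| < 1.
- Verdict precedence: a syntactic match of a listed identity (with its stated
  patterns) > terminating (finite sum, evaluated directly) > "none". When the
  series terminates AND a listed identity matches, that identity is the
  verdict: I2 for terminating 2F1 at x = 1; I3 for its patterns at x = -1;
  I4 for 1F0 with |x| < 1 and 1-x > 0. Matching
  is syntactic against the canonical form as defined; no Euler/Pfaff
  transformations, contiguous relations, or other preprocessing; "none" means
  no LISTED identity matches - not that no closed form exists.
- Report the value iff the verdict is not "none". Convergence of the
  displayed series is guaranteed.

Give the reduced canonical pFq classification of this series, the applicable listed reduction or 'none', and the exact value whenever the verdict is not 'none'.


With C = 7/3: the canonical form is 2F1(-7/3, 4; 22/3; -1). Verdict: Kummer's theorem (I3) applies (x = -1; c = 22/3 equals 1+a-b for upper {-7/3, 4}: listed pattern). Hence: 532/81.

First insight: t_0 being 7/3, the constant factors (C = 7/3, x = -1) combine into one prefactor.
Step ratio: r(k) = (-1) * (k-7/3) (k+4) / [(k+22/3) (k+1)] - rational; roots negated = parameters, x = (-1), C = 7/3.


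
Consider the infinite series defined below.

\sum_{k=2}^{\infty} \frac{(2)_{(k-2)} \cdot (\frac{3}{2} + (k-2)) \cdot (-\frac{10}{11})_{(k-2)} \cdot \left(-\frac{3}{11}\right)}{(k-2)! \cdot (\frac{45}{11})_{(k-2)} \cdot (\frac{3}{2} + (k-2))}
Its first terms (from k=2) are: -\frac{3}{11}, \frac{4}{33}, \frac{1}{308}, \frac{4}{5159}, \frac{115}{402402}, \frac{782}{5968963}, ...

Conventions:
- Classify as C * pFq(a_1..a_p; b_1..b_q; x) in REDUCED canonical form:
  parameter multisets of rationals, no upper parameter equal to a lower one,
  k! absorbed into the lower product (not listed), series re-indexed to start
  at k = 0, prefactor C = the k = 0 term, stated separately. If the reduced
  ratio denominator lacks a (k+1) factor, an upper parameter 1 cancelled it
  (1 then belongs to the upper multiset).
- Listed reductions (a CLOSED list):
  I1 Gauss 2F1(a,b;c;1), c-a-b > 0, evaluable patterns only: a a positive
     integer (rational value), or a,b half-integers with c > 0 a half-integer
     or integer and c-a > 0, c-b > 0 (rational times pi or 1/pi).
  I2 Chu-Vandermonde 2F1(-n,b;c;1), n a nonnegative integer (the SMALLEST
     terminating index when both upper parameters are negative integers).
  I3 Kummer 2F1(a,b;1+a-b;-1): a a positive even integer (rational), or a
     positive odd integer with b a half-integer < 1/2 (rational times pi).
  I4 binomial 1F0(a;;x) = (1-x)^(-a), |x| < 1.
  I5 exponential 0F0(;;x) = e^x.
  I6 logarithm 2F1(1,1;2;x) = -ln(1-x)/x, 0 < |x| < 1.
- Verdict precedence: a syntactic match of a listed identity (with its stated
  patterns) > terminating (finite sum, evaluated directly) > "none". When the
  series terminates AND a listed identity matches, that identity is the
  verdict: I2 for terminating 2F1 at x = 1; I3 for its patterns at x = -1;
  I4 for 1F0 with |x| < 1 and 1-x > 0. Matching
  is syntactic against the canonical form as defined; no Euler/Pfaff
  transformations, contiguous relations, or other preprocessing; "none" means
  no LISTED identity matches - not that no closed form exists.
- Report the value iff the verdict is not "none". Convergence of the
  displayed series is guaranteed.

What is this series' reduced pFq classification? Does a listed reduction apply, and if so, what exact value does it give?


x = 1 here; the reduced form reads 2F1, upper {-\frac{10}{11}, 2}, lower {\frac{45}{11}}, C = -\frac{3}{11}. Verdict: this is the Gauss summation I1 (x = 1: the Gamma ratio telescopes since c-a-b = 3 > 0 and a = 2 in Z>0). Sum: -\frac{391}{2662}.

Structural cue: x = 1 and the factor k + 3/2 cancels (top and bottom), leaving C = -3/11, x = 1.
Ratio: r(k) = 1 * (k-\frac{10}{11}) (k+2) / [(k+\frac{45}{11}) (k+1)] - rational; roots negated = parameters, x = 1, C = -\frac{3}{11}.


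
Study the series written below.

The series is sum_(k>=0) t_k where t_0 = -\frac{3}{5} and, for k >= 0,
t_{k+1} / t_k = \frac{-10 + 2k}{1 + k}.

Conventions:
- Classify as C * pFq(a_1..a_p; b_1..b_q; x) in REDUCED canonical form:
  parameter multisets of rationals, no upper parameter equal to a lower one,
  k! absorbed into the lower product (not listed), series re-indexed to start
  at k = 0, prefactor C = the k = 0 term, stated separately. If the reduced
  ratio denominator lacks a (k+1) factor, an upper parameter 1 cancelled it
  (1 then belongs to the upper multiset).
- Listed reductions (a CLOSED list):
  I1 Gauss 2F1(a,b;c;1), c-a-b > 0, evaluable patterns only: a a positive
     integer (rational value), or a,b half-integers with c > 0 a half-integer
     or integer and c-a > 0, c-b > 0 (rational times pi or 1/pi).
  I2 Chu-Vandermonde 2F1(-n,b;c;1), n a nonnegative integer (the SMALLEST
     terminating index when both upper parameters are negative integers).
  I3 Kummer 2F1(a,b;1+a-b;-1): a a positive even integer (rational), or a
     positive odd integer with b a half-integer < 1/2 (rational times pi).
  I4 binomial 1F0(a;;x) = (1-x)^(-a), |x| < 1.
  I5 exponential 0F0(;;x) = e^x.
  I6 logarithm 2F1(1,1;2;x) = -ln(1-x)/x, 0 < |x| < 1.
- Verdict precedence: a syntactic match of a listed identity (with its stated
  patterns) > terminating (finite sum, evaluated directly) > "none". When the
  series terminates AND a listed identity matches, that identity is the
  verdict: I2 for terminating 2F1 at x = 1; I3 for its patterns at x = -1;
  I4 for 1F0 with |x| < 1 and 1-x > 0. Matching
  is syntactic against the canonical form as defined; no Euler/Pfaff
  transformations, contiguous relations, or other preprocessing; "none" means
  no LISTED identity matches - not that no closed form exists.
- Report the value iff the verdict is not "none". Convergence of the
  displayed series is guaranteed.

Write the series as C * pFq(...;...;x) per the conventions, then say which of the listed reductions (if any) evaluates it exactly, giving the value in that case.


The series (x = 2) is 1F0: upper {-5}, lower {-}, prefactor -\frac{3}{5}. Verdict: terminating. With -5 upstairs the series is a 6-term polynomial sum; evaluated term by term. Hence: \frac{3}{5}.

Key observation: from the first term -\frac{3}{5}: roots of the ratio polynomials (C = -3/5, x = 2) are the negated parameters.
Consecutive-term ratio: r(k) = 2 * (k-5) / [(k+1)] - rational in k. x = 2; t_0 = -\frac{3}{5}; negate the roots.
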